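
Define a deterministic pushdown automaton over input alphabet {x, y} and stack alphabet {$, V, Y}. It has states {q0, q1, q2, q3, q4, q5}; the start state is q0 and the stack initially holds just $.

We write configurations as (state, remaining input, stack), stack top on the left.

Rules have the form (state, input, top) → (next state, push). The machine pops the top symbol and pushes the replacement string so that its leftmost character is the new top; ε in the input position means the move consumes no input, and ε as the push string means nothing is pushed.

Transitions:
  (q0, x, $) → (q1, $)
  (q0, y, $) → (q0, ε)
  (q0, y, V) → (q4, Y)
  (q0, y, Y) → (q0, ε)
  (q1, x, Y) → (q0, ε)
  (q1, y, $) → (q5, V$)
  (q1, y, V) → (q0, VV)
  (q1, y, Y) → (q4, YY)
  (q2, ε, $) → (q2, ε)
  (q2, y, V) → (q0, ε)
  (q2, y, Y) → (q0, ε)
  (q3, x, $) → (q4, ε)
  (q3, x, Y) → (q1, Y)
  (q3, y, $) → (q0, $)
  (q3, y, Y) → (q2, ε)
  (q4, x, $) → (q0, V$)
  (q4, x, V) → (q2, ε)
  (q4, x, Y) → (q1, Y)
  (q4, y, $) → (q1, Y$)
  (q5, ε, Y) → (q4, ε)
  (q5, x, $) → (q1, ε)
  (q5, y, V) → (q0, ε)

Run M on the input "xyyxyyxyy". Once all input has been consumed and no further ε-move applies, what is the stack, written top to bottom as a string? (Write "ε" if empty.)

(q0, xyyxyyxyy, $)
  read x, top $: go to q1, push $ → (q1, yyxyyxyy, $)
  read y, top $: go to q5, push V$ → (q5, yxyyxyy, V$)
  read y, top V: go to q0, push ε → (q0, xyyxyy, $)
  read x, top $: go to q1, push $ → (q1, yyxyy, $)
  read y, top $: go to q5, push V$ → (q5, yxyy, V$)
  read y, top V: go to q0, push ε → (q0, xyy, $)
  read x, top $: go to q1, push $ → (q1, yy, $)
  read y, top $: go to q5, push V$ → (q5, y, V$)
  read y, top V: go to q0, push ε → (q0, ε, $)
All input consumed in state q0 with stack $.

$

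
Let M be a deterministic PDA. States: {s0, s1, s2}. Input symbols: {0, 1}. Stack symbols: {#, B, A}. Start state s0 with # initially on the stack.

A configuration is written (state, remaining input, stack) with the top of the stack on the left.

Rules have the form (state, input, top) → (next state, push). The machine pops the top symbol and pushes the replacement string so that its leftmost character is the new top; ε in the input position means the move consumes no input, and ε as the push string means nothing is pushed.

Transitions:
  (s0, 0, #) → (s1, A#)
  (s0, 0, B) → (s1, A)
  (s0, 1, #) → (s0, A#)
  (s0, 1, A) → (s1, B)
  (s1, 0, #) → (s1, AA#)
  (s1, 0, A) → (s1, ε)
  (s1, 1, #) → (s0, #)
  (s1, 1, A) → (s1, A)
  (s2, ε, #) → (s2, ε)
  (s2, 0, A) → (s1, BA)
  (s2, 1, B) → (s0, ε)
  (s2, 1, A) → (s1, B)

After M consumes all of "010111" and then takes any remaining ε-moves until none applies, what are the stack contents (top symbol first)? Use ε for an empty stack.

(s0, 010111, #) ⊢ (s1, 10111, A#) ⊢ (s1, 0111, A#) ⊢ (s1, 111, #) ⊢ (s0, 11, #) ⊢ (s0, 1, A#) ⊢ (s1, ε, B#)
All input consumed in state s1 with stack B#.

B#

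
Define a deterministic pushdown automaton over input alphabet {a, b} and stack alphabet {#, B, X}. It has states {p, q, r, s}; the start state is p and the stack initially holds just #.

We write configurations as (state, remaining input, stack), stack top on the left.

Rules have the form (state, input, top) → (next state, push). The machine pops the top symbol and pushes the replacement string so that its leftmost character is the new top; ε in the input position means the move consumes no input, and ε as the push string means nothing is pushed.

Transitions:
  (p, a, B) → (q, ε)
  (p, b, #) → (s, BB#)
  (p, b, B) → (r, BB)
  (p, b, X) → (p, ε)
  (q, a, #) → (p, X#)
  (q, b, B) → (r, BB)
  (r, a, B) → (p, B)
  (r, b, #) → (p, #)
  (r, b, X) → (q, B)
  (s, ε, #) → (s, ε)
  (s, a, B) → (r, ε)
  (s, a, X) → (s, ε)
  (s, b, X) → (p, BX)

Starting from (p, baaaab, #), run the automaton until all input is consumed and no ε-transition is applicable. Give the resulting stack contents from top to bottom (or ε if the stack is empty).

(p, baaaab, #)
  read b, top #: go to s, push BB# → (s, aaaab, BB#)
  read a, top B: go to r, push ε → (r, aaab, B#)
  read a, top B: go to p, push B → (p, aab, B#)
  read a, top B: go to q, push ε → (q, ab, #)
  read a, top #: go to p, push X# → (p, b, X#)
  read b, top X: go to p, push ε → (p, ε, #)
All input consumed in state p with stack #.

#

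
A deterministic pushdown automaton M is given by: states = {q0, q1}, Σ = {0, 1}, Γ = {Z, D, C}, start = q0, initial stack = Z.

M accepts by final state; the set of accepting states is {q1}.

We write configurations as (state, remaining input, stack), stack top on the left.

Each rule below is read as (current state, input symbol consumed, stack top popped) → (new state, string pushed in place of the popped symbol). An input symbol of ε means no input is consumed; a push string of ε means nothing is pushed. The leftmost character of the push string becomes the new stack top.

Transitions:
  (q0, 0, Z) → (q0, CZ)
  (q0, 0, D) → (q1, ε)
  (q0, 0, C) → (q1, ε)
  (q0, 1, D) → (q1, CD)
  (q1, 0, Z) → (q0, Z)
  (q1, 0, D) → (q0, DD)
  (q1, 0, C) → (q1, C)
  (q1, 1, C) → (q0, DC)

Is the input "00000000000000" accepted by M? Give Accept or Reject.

(q0, 00000000000000, Z)
  read 0, top Z: go to q0, push CZ → (q0, 0000000000000, CZ)
  read 0, top C: go to q1, push ε → (q1, 000000000000, Z)
  read 0, top Z: go to q0, push Z → (q0, 00000000000, Z)
  read 0, top Z: go to q0, push CZ → (q0, 0000000000, CZ)
  read 0, top C: go to q1, push ε → (q1, 000000000, Z)
  read 0, top Z: go to q0, push Z → (q0, 00000000, Z)
  read 0, top Z: go to q0, push CZ → (q0, 0000000, CZ)
  read 0, top C: go to q1, push ε → (q1, 000000, Z)
  read 0, top Z: go to q0, push Z → (q0, 00000, Z)
  read 0, top Z: go to q0, push CZ → (q0, 0000, CZ)
  read 0, top C: go to q1, push ε → (q1, 000, Z)
  read 0, top Z: go to q0, push Z → (q0, 00, Z)
  read 0, top Z: go to q0, push CZ → (q0, 0, CZ)
  read 0, top C: go to q1, push ε → (q1, ε, Z)
All input consumed; state q1 ∈ F.

Accept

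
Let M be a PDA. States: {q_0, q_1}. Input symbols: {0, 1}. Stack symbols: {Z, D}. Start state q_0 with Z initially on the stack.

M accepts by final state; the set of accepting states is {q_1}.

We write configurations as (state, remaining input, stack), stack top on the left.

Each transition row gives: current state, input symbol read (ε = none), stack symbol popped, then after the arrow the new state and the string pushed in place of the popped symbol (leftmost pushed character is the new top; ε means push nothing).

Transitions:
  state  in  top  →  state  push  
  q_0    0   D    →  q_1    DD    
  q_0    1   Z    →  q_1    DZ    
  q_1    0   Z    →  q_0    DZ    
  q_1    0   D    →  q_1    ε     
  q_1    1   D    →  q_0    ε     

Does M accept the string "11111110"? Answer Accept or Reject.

One accepting computation: (q_0, 11111110, Z) ⊢ (q_1, 1111110, DZ) ⊢ (q_0, 111110, Z) ⊢ (q_1, 11110, DZ) ⊢ (q_0, 1110, Z) ⊢ (q_1, 110, DZ) ⊢ (q_0, 10, Z) ⊢ (q_1, 0, DZ) ⊢ (q_1, ε, Z)
All input consumed and state q_1 ∈ F.

Accept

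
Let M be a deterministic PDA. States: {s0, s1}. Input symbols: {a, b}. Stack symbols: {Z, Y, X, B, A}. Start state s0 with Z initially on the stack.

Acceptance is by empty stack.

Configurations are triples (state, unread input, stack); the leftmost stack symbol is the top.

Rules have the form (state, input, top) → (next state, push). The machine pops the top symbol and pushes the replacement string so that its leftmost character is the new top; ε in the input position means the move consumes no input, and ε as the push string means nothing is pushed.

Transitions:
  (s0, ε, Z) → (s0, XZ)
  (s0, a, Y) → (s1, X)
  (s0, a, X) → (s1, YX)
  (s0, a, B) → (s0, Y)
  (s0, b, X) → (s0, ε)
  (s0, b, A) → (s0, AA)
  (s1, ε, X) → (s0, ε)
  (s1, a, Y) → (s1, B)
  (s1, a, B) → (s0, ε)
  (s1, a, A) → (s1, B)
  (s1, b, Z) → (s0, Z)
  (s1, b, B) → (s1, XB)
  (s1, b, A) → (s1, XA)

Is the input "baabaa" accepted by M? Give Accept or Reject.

(s0, baabaa, Z) ⊢ (s0, baabaa, XZ) ⊢ (s0, aabaa, Z) ⊢ (s0, aabaa, XZ) ⊢ (s1, abaa, YXZ) ⊢ (s1, baa, BXZ) ⊢ (s1, aa, XBXZ) ⊢ (s0, aa, BXZ) ⊢ (s0, a, YXZ) ⊢ (s1, ε, XXZ) ⊢ (s0, ε, XZ)
All input consumed; stack is XZ, not empty, and no further ε-move applies.

Reject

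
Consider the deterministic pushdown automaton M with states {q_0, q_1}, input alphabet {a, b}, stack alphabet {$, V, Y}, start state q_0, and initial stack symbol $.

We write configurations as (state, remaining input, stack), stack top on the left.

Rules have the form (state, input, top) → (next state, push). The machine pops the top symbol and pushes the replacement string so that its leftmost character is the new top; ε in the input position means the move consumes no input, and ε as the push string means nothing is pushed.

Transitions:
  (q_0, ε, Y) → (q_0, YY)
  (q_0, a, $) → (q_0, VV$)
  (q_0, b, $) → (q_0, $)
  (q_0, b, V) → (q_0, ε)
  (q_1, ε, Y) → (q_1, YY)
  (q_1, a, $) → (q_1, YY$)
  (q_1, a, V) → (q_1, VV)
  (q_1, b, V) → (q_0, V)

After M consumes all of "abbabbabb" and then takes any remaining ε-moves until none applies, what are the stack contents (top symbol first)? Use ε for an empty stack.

$

(q_0, abbabbabb, $)
  read a, top $: go to q_0, push VV$ → (q_0, bbabbabb, VV$)
  read b, top V: go to q_0, push ε → (q_0, babbabb, V$)
  read b, top V: go to q_0, push ε → (q_0, abbabb, $)
  read a, top $: go to q_0, push VV$ → (q_0, bbabb, VV$)
  read b, top V: go to q_0, push ε → (q_0, babb, V$)
  read b, top V: go to q_0, push ε → (q_0, abb, $)
  read a, top $: go to q_0, push VV$ → (q_0, bb, VV$)
  read b, top V: go to q_0, push ε → (q_0, b, V$)
  read b, top V: go to q_0, push ε → (q_0, ε, $)
All input consumed in state q_0 with stack $.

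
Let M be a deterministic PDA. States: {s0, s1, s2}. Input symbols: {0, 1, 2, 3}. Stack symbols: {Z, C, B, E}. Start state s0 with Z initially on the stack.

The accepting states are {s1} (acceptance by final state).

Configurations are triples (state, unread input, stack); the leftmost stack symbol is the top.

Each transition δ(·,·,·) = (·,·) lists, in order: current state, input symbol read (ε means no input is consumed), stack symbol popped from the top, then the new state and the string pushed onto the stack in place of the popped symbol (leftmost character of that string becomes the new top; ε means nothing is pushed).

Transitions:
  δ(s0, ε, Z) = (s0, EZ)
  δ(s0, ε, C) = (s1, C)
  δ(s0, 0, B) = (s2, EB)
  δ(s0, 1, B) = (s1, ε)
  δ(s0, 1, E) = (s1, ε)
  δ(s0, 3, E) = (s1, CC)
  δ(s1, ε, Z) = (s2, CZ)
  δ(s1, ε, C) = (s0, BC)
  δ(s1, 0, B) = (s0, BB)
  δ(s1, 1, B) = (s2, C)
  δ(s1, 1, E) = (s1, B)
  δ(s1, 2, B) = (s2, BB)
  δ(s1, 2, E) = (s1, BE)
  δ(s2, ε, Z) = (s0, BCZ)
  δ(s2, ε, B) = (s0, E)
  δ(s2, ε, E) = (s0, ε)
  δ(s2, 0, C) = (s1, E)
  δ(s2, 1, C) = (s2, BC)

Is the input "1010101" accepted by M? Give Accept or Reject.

Accept

(s0, 1010101, Z) ⊢ (s0, 1010101, EZ) ⊢ (s1, 010101, Z) ⊢ (s2, 010101, CZ) ⊢ (s1, 10101, EZ) ⊢ (s1, 0101, BZ) ⊢ (s0, 101, BBZ) ⊢ (s1, 01, BZ) ⊢ (s0, 1, BBZ) ⊢ (s1, ε, BZ)
All input consumed; state s1 ∈ F.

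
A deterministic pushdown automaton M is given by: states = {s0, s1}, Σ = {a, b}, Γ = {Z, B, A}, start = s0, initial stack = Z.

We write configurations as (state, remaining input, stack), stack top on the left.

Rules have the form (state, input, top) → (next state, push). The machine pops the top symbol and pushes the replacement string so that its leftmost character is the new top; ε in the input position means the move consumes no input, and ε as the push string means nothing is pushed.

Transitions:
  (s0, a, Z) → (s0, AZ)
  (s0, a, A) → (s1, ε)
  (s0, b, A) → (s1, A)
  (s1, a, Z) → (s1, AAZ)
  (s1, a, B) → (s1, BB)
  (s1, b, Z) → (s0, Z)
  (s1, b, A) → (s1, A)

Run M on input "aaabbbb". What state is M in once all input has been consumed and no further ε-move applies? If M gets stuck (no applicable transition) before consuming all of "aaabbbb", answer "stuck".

s1

(s0, aaabbbb, Z) ⊢ (s0, aabbbb, AZ) ⊢ (s1, abbbb, Z) ⊢ (s1, bbbb, AAZ) ⊢ (s1, bbb, AAZ) ⊢ (s1, bb, AAZ) ⊢ (s1, b, AAZ) ⊢ (s1, ε, AAZ)
All input consumed; M is in state s1.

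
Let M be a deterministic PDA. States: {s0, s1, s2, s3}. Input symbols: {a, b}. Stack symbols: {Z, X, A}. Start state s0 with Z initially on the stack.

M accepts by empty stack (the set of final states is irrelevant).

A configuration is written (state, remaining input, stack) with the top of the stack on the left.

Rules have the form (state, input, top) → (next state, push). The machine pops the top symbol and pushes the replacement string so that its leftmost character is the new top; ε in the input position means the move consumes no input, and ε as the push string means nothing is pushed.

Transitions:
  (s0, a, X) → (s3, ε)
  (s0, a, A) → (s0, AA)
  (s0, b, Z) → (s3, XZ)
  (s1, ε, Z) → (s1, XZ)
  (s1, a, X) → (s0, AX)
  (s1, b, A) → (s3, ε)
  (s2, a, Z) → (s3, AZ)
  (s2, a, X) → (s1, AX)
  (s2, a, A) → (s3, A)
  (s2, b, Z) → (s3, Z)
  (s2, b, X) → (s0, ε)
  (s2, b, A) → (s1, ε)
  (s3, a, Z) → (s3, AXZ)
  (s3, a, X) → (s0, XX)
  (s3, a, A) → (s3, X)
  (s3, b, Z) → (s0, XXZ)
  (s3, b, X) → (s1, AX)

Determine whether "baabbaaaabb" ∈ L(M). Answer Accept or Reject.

(s0, baabbaaaabb, Z)
  read b, top Z: go to s3, push XZ → (s3, aabbaaaabb, XZ)
  read a, top X: go to s0, push XX → (s0, abbaaaabb, XXZ)
  read a, top X: go to s3, push ε → (s3, bbaaaabb, XZ)
  read b, top X: go to s1, push AX → (s1, baaaabb, AXZ)
  read b, top A: go to s3, push ε → (s3, aaaabb, XZ)
  read a, top X: go to s0, push XX → (s0, aaabb, XXZ)
  read a, top X: go to s3, push ε → (s3, aabb, XZ)
  read a, top X: go to s0, push XX → (s0, abb, XXZ)
  read a, top X: go to s3, push ε → (s3, bb, XZ)
  read b, top X: go to s1, push AX → (s1, b, AXZ)
  read b, top A: go to s3, push ε → (s3, ε, XZ)
All input consumed; stack is XZ, not empty, and no further ε-move applies.

Reject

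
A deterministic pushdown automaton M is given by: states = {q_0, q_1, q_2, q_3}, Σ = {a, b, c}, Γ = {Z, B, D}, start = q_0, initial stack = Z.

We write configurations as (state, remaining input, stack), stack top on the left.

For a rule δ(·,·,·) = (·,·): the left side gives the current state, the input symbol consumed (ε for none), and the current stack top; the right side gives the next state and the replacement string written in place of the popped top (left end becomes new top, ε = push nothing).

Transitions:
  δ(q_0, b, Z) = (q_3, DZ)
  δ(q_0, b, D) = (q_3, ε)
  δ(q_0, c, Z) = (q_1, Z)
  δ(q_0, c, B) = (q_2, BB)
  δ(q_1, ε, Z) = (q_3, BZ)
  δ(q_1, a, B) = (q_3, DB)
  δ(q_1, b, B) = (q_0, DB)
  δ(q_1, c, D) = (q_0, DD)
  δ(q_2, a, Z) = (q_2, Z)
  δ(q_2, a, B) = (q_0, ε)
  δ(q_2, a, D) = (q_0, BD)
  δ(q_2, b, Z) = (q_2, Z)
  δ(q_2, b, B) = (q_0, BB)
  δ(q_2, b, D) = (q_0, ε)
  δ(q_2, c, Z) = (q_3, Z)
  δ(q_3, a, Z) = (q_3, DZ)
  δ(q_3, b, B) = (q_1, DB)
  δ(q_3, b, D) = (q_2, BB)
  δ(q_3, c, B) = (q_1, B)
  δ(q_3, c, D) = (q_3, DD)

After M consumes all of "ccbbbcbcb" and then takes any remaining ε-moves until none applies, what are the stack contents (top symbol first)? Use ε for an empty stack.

BBDBZ

(q_0, ccbbbcbcb, Z)
  read c, top Z: go to q_1, push Z → (q_1, cbbbcbcb, Z)
  ε-move, top Z: go to q_3, push BZ → (q_3, cbbbcbcb, BZ)
  read c, top B: go to q_1, push B → (q_1, bbbcbcb, BZ)
  read b, top B: go to q_0, push DB → (q_0, bbcbcb, DBZ)
  read b, top D: go to q_3, push ε → (q_3, bcbcb, BZ)
  read b, top B: go to q_1, push DB → (q_1, cbcb, DBZ)
  read c, top D: go to q_0, push DD → (q_0, bcb, DDBZ)
  read b, top D: go to q_3, push ε → (q_3, cb, DBZ)
  read c, top D: go to q_3, push DD → (q_3, b, DDBZ)
  read b, top D: go to q_2, push BB → (q_2, ε, BBDBZ)
All input consumed in state q_2 with stack BBDBZ.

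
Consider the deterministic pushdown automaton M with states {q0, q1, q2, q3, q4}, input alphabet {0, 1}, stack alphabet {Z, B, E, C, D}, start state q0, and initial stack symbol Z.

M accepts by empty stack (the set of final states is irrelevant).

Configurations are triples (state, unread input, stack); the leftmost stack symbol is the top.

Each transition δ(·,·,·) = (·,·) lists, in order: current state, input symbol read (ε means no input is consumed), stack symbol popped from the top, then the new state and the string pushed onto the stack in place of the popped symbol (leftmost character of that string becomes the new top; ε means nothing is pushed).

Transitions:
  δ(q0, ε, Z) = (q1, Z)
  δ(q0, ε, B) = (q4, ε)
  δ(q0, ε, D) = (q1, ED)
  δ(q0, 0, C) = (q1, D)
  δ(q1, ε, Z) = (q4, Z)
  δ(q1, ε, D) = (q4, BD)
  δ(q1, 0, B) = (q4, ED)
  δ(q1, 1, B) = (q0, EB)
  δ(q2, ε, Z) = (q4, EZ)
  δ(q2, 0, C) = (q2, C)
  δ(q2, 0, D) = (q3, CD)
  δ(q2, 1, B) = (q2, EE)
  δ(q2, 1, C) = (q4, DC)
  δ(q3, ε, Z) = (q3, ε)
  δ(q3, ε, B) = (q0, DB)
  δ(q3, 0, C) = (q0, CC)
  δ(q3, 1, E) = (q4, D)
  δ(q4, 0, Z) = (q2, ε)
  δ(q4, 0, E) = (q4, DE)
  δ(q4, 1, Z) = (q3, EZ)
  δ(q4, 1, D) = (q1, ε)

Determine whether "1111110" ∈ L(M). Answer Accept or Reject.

(q0, 1111110, Z)
  ε-move, top Z: go to q1, push Z → (q1, 1111110, Z)
  ε-move, top Z: go to q4, push Z → (q4, 1111110, Z)
  read 1, top Z: go to q3, push EZ → (q3, 111110, EZ)
  read 1, top E: go to q4, push D → (q4, 11110, DZ)
  read 1, top D: go to q1, push ε → (q1, 1110, Z)
  ε-move, top Z: go to q4, push Z → (q4, 1110, Z)
  read 1, top Z: go to q3, push EZ → (q3, 110, EZ)
  read 1, top E: go to q4, push D → (q4, 10, DZ)
  read 1, top D: go to q1, push ε → (q1, 0, Z)
  ε-move, top Z: go to q4, push Z → (q4, 0, Z)
  read 0, top Z: go to q2, push ε → (q2, ε, ε)
All input consumed and the stack is empty.

Accept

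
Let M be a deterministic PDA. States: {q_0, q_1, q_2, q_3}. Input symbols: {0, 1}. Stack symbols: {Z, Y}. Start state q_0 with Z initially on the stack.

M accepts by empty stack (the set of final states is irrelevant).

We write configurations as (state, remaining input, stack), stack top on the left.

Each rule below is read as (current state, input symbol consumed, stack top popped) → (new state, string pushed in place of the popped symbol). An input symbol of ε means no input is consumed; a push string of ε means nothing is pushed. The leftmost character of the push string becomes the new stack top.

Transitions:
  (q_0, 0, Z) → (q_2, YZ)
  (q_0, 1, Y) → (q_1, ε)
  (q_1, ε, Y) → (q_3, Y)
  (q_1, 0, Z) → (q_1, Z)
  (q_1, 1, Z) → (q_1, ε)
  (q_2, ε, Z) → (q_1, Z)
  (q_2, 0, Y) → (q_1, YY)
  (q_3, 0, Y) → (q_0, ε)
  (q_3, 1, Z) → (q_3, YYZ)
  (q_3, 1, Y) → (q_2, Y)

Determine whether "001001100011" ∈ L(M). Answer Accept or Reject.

(q_0, 001001100011, Z)
  read 0, top Z: go to q_2, push YZ → (q_2, 01001100011, YZ)
  read 0, top Y: go to q_1, push YY → (q_1, 1001100011, YYZ)
  ε-move, top Y: go to q_3, push Y → (q_3, 1001100011, YYZ)
  read 1, top Y: go to q_2, push Y → (q_2, 001100011, YYZ)
  read 0, top Y: go to q_1, push YY → (q_1, 01100011, YYYZ)
  ε-move, top Y: go to q_3, push Y → (q_3, 01100011, YYYZ)
  read 0, top Y: go to q_0, push ε → (q_0, 1100011, YYZ)
  read 1, top Y: go to q_1, push ε → (q_1, 100011, YZ)
  ε-move, top Y: go to q_3, push Y → (q_3, 100011, YZ)
  read 1, top Y: go to q_2, push Y → (q_2, 00011, YZ)
  read 0, top Y: go to q_1, push YY → (q_1, 0011, YYZ)
  ε-move, top Y: go to q_3, push Y → (q_3, 0011, YYZ)
  read 0, top Y: go to q_0, push ε → (q_0, 011, YZ)
No transition applies at (q_0, 011, YZ); input not fully consumed.

Reject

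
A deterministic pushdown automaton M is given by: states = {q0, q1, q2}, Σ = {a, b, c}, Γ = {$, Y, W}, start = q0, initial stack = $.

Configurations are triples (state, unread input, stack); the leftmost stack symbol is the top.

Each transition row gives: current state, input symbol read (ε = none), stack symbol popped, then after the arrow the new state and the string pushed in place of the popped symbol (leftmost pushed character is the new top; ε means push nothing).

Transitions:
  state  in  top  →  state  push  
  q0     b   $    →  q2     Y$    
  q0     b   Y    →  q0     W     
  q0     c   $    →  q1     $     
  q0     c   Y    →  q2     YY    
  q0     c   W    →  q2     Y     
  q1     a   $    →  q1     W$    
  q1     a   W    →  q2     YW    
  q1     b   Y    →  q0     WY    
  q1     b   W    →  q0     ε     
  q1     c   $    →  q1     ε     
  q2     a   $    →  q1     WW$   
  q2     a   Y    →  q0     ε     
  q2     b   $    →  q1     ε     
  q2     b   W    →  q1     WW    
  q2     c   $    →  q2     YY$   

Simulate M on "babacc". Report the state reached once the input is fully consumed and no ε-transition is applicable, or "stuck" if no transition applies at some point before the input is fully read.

(q0, babacc, $)
  read b, top $: go to q2, push Y$ → (q2, abacc, Y$)
  read a, top Y: go to q0, push ε → (q0, bacc, $)
  read b, top $: go to q2, push Y$ → (q2, acc, Y$)
  read a, top Y: go to q0, push ε → (q0, cc, $)
  read c, top $: go to q1, push $ → (q1, c, $)
  read c, top $: go to q1, push ε → (q1, ε, ε)
All input consumed; M is in state q1.

q1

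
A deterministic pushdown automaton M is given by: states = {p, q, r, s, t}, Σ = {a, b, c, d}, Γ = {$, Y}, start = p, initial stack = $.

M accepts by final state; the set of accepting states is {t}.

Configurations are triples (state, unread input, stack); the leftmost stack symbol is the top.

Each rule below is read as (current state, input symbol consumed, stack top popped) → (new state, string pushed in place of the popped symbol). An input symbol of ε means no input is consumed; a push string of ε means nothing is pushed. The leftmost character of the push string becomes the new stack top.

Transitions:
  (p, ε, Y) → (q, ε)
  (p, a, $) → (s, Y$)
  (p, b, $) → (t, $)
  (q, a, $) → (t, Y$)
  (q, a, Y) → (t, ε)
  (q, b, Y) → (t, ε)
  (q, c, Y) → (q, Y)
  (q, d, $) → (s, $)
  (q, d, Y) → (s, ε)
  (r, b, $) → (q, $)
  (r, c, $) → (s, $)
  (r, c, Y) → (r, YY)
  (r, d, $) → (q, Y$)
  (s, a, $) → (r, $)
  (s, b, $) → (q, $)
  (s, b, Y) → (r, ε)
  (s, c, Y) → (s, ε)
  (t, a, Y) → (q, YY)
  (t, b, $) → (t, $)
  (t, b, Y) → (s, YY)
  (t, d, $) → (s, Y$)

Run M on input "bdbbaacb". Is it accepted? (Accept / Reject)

(p, bdbbaacb, $)
  read b, top $: go to t, push $ → (t, dbbaacb, $)
  read d, top $: go to s, push Y$ → (s, bbaacb, Y$)
  read b, top Y: go to r, push ε → (r, baacb, $)
  read b, top $: go to q, push $ → (q, aacb, $)
  read a, top $: go to t, push Y$ → (t, acb, Y$)
  read a, top Y: go to q, push YY → (q, cb, YY$)
  read c, top Y: go to q, push Y → (q, b, YY$)
  read b, top Y: go to t, push ε → (t, ε, Y$)
All input consumed; state t ∈ F.

Accept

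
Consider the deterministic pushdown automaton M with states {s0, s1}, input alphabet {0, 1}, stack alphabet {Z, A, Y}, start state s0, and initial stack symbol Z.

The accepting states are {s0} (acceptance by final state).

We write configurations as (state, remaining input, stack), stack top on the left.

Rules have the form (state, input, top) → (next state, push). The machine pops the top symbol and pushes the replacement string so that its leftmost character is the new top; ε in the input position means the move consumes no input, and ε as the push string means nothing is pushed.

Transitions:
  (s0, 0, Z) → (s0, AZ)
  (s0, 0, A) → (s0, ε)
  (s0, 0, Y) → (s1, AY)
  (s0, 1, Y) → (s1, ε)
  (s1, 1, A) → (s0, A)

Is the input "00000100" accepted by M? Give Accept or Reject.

Reject

(s0, 00000100, Z)
  read 0, top Z: go to s0, push AZ → (s0, 0000100, AZ)
  read 0, top A: go to s0, push ε → (s0, 000100, Z)
  read 0, top Z: go to s0, push AZ → (s0, 00100, AZ)
  read 0, top A: go to s0, push ε → (s0, 0100, Z)
  read 0, top Z: go to s0, push AZ → (s0, 100, AZ)
No transition applies at (s0, 100, AZ); input not fully consumed.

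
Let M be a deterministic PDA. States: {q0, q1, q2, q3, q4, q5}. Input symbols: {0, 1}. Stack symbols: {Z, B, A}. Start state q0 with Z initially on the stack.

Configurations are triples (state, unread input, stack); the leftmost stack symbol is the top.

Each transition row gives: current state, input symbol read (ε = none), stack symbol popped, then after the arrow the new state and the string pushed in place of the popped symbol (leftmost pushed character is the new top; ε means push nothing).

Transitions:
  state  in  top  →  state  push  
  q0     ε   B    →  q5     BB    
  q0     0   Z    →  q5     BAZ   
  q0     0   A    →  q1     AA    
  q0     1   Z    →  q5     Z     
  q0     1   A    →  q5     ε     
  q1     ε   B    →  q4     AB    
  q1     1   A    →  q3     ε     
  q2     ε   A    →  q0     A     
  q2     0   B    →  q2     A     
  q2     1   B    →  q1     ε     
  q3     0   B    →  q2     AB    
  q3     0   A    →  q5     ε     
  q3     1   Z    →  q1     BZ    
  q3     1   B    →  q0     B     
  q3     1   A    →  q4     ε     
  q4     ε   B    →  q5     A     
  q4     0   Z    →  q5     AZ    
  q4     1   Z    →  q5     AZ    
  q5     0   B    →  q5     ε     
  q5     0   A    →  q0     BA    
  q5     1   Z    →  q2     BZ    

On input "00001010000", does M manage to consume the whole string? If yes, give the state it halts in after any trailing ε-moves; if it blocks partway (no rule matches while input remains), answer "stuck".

stuck

(q0, 00001010000, Z)
  read 0, top Z: go to q5, push BAZ → (q5, 0001010000, BAZ)
  read 0, top B: go to q5, push ε → (q5, 001010000, AZ)
  read 0, top A: go to q0, push BA → (q0, 01010000, BAZ)
  ε-move, top B: go to q5, push BB → (q5, 01010000, BBAZ)
  read 0, top B: go to q5, push ε → (q5, 1010000, BAZ)
No transition for (q5, 1, top B); M blocks with input 1010000 remaining.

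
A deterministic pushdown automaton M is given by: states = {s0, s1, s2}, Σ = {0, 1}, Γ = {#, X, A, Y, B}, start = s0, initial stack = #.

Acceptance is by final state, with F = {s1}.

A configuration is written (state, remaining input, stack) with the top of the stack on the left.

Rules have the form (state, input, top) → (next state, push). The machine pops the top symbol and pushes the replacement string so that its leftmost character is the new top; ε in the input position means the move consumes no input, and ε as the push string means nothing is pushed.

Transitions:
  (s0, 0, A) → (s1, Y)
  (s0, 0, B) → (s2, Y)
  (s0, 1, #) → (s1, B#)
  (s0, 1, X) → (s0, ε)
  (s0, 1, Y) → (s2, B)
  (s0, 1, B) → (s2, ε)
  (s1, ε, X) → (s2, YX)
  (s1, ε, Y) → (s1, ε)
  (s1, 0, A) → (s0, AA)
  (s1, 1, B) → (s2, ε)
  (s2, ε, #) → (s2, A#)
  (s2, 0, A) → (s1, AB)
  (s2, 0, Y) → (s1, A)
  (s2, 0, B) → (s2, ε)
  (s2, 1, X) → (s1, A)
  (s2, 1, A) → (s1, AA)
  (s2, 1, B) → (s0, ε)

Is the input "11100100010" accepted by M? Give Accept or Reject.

(s0, 11100100010, #)
  read 1, top #: go to s1, push B# → (s1, 1100100010, B#)
  read 1, top B: go to s2, push ε → (s2, 100100010, #)
  ε-move, top #: go to s2, push A# → (s2, 100100010, A#)
  read 1, top A: go to s1, push AA → (s1, 00100010, AA#)
  read 0, top A: go to s0, push AA → (s0, 0100010, AAA#)
  read 0, top A: go to s1, push Y → (s1, 100010, YAA#)
  ε-move, top Y: go to s1, push ε → (s1, 100010, AA#)
No transition applies at (s1, 100010, AA#); input not fully consumed.

Reject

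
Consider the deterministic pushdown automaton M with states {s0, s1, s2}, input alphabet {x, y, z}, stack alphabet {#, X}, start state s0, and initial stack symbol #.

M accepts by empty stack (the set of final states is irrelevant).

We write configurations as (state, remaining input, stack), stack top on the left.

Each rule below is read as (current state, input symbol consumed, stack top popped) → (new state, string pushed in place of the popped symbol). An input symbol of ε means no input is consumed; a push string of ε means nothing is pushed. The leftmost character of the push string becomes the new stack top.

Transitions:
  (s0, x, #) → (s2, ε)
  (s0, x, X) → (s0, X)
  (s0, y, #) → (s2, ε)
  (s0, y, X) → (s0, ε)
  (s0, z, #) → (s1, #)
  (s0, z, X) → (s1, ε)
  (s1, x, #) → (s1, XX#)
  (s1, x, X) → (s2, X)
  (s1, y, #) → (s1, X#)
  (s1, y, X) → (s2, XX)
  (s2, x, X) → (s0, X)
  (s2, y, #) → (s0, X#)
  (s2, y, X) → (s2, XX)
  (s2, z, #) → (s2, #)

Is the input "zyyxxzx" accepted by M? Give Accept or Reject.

(s0, zyyxxzx, #)
  read z, top #: go to s1, push # → (s1, yyxxzx, #)
  read y, top #: go to s1, push X# → (s1, yxxzx, X#)
  read y, top X: go to s2, push XX → (s2, xxzx, XX#)
  read x, top X: go to s0, push X → (s0, xzx, XX#)
  read x, top X: go to s0, push X → (s0, zx, XX#)
  read z, top X: go to s1, push ε → (s1, x, X#)
  read x, top X: go to s2, push X → (s2, ε, X#)
All input consumed; stack is X#, not empty, and no further ε-move applies.

Reject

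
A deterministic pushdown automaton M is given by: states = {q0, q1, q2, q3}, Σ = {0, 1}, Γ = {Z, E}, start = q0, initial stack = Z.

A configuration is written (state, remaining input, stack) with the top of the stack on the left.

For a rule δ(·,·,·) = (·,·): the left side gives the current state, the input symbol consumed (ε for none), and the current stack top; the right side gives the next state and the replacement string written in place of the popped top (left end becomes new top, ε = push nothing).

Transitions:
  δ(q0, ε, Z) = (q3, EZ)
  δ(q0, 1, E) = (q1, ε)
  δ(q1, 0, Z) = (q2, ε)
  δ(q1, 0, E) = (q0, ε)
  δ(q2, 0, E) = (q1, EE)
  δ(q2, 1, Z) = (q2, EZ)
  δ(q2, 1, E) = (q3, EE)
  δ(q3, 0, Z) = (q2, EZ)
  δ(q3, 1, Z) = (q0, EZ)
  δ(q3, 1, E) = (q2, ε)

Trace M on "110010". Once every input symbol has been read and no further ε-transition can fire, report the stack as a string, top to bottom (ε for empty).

(q0, 110010, Z)
  ε-move, top Z: go to q3, push EZ → (q3, 110010, EZ)
  read 1, top E: go to q2, push ε → (q2, 10010, Z)
  read 1, top Z: go to q2, push EZ → (q2, 0010, EZ)
  read 0, top E: go to q1, push EE → (q1, 010, EEZ)
  read 0, top E: go to q0, push ε → (q0, 10, EZ)
  read 1, top E: go to q1, push ε → (q1, 0, Z)
  read 0, top Z: go to q2, push ε → (q2, ε, ε)
All input consumed in state q2 with stack ε.

ε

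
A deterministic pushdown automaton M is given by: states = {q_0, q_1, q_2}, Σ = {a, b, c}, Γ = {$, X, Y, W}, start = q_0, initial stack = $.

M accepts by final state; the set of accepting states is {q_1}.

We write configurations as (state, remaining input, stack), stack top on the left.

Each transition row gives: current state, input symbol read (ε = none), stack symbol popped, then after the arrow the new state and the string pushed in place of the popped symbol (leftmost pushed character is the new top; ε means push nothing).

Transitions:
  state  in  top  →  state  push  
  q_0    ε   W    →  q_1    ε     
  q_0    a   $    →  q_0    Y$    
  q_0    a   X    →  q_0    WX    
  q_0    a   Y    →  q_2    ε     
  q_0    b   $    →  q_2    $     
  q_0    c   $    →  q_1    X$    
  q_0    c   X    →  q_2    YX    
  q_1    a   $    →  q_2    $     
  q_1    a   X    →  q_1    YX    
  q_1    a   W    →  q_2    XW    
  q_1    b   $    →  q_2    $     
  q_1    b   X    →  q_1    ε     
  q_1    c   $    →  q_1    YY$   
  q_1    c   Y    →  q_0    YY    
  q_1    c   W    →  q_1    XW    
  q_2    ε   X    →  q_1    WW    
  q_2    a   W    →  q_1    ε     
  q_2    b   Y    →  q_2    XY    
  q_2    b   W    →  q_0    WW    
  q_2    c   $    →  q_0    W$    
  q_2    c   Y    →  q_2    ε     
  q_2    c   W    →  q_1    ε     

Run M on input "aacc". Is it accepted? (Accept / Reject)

(q_0, aacc, $)
  read a, top $: go to q_0, push Y$ → (q_0, acc, Y$)
  read a, top Y: go to q_2, push ε → (q_2, cc, $)
  read c, top $: go to q_0, push W$ → (q_0, c, W$)
  ε-move, top W: go to q_1, push ε → (q_1, c, $)
  read c, top $: go to q_1, push YY$ → (q_1, ε, YY$)
All input consumed; state q_1 ∈ F.

Accept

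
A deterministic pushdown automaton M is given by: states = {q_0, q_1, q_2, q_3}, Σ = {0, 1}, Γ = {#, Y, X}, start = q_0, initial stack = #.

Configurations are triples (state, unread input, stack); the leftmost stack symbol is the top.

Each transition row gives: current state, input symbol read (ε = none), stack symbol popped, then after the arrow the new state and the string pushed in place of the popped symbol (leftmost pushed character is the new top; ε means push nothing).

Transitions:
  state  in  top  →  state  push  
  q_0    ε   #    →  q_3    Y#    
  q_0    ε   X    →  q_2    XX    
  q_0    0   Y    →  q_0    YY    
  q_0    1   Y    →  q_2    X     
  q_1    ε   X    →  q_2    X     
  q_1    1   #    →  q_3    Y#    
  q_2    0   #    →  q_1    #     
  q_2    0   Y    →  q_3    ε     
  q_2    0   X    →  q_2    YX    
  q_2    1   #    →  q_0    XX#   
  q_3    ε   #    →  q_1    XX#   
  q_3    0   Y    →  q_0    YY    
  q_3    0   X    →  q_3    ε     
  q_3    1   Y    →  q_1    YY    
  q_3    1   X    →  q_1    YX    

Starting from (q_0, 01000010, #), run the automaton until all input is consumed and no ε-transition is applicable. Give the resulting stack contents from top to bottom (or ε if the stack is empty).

YXY#

(q_0, 01000010, #)
  ε-move, top #: go to q_3, push Y# → (q_3, 01000010, Y#)
  read 0, top Y: go to q_0, push YY → (q_0, 1000010, YY#)
  read 1, top Y: go to q_2, push X → (q_2, 000010, XY#)
  read 0, top X: go to q_2, push YX → (q_2, 00010, YXY#)
  read 0, top Y: go to q_3, push ε → (q_3, 0010, XY#)
  read 0, top X: go to q_3, push ε → (q_3, 010, Y#)
  read 0, top Y: go to q_0, push YY → (q_0, 10, YY#)
  read 1, top Y: go to q_2, push X → (q_2, 0, XY#)
  read 0, top X: go to q_2, push YX → (q_2, ε, YXY#)
All input consumed in state q_2 with stack YXY#.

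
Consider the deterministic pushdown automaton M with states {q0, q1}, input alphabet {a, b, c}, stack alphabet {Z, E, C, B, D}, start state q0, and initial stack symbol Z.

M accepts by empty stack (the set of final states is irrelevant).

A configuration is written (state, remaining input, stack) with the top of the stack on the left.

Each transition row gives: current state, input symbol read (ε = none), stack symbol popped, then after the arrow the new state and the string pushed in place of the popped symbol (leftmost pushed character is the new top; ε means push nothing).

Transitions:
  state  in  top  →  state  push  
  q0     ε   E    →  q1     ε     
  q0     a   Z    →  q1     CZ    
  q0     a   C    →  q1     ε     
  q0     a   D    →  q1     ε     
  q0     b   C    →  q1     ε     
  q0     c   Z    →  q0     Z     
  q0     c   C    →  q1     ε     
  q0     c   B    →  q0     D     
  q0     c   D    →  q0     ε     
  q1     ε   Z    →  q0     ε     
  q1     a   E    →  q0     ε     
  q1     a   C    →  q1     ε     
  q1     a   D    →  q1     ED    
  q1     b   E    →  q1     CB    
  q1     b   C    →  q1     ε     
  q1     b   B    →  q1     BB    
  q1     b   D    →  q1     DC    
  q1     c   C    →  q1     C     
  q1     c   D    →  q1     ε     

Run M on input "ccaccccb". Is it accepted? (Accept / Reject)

(q0, ccaccccb, Z) ⊢ (q0, caccccb, Z) ⊢ (q0, accccb, Z) ⊢ (q1, ccccb, CZ) ⊢ (q1, cccb, CZ) ⊢ (q1, ccb, CZ) ⊢ (q1, cb, CZ) ⊢ (q1, b, CZ) ⊢ (q1, ε, Z) ⊢ (q0, ε, ε)
All input consumed and the stack is empty.

Accept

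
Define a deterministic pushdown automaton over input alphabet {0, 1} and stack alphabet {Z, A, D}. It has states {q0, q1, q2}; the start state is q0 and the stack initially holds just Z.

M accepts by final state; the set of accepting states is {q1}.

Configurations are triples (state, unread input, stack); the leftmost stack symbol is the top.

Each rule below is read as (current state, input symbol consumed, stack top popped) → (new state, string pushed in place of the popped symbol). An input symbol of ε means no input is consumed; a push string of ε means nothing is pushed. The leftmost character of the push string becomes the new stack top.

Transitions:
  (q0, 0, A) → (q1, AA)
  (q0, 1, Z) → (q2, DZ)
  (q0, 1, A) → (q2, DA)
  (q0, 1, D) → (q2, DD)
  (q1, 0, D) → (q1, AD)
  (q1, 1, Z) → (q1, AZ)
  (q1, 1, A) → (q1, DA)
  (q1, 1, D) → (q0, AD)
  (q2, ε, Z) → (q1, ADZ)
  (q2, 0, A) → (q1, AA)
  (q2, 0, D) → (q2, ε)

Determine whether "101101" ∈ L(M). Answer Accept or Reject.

Accept

(q0, 101101, Z) ⊢ (q2, 01101, DZ) ⊢ (q2, 1101, Z) ⊢ (q1, 1101, ADZ) ⊢ (q1, 101, DADZ) ⊢ (q0, 01, ADADZ) ⊢ (q1, 1, AADADZ) ⊢ (q1, ε, DAADADZ)
All input consumed; state q1 ∈ F.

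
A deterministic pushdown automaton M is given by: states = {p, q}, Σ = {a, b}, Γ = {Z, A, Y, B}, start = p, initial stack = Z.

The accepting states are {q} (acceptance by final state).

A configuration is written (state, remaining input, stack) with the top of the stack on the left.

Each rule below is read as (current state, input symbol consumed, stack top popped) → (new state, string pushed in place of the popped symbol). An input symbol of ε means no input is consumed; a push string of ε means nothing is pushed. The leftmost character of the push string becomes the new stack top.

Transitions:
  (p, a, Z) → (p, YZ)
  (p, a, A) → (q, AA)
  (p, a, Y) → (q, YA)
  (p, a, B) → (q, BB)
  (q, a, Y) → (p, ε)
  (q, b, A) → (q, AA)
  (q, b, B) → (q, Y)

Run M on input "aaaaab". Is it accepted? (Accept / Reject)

Reject

(p, aaaaab, Z) ⊢ (p, aaaab, YZ) ⊢ (q, aaab, YAZ) ⊢ (p, aab, AZ) ⊢ (q, ab, AAZ)
No transition applies at (q, ab, AAZ); input not fully consumed.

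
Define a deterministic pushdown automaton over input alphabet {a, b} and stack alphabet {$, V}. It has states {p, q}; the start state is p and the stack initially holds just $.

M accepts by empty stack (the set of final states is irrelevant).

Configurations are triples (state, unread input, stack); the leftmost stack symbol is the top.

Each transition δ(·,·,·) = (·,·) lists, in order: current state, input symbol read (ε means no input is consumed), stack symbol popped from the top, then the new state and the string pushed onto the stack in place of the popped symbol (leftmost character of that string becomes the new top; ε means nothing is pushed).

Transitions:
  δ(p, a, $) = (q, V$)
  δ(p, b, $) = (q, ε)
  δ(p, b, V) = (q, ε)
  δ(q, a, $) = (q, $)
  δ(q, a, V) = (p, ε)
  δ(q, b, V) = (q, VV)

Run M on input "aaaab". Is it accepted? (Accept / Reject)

Accept

(p, aaaab, $) ⊢ (q, aaab, V$) ⊢ (p, aab, $) ⊢ (q, ab, V$) ⊢ (p, b, $) ⊢ (q, ε, ε)
All input consumed and the stack is empty.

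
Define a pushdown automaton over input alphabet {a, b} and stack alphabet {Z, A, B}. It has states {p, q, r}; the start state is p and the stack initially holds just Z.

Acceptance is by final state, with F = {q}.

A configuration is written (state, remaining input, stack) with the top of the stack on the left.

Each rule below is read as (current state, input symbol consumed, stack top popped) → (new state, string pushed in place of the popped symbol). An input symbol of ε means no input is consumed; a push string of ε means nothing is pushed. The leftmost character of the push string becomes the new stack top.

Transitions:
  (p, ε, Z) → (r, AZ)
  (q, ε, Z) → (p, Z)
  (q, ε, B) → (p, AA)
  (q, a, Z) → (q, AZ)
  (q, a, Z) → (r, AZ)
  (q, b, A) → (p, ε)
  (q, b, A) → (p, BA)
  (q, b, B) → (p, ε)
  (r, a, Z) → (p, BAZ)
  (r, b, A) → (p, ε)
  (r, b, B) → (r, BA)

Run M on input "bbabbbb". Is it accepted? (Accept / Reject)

No computation consumes all input and reaches a final state.

Reject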